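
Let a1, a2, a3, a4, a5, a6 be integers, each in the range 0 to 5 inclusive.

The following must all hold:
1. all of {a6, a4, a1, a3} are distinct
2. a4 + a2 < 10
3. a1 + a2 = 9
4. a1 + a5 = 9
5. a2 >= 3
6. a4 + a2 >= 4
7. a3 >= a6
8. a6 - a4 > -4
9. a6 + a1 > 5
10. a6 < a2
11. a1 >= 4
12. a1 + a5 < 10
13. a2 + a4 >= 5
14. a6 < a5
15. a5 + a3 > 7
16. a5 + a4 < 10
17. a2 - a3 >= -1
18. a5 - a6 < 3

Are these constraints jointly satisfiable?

Satisfiable

Try a1 = 5, a2 = 4, a3 = 4, a4 = 3, a5 = 4, a6 = 2.
Check constraint 2: a4 + a2 = 7; constraint 3: a1 + a2 = 9. The remaining constraints are straightforward to verify.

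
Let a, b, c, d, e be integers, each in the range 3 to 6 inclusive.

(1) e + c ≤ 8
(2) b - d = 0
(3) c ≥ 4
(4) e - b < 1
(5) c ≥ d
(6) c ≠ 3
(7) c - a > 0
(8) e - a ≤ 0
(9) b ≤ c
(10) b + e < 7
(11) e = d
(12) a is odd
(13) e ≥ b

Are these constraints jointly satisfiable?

Try a = 3, b = 3, c = 4, d = 3, e = 3.
Check constraint 1: e + c = 7; constraint 2: b - d = 0. The remaining constraints are straightforward to verify.

Satisfiable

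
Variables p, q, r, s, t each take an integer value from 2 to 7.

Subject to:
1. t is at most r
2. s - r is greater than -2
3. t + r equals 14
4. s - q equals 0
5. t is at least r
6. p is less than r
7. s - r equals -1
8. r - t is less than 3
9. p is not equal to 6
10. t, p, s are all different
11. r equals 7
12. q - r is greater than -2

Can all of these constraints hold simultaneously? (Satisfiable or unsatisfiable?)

Satisfiable

One satisfying assignment is p = 4, q = 6, r = 7, s = 6, t = 7.
For the less obvious constraints — constraint 2: s - r = -1; constraint 3: t + r = 14; constraint 4: s - q = 0 — and the others hold by inspection.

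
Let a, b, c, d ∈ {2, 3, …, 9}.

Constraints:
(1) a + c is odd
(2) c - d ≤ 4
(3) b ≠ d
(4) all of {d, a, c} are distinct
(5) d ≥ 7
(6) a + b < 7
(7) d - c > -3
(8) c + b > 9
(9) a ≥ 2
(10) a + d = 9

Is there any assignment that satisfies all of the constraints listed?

Take a = 2, b = 2, c = 9, d = 7. Then constraint 2: c - d = 2; constraint 6: a + b = 4; constraint 7: d - c = -2, and every other listed constraint is also met.

Satisfiable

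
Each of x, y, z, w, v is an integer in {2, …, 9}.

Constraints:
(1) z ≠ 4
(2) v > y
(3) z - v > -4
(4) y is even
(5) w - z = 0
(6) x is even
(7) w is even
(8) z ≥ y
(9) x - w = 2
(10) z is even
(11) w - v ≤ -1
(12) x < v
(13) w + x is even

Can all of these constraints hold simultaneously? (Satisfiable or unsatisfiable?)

One satisfying assignment is x = 8, y = 6, z = 6, w = 6, v = 9.
For the less obvious constraints — constraint 3: z - v = -3; constraint 5: w - z = 0; constraint 9: x - w = 2 — and the others hold by inspection.

Satisfiable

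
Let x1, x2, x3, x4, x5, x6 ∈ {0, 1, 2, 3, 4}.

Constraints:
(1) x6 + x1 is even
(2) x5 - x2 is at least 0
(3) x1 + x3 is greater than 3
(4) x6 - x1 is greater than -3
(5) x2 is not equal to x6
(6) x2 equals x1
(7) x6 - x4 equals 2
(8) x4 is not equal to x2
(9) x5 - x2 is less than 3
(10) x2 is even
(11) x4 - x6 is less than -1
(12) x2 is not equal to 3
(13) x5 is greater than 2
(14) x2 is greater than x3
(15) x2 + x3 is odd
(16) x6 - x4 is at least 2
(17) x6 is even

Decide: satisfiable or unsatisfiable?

Satisfiable

One satisfying assignment is x1 = 4, x2 = 4, x3 = 1, x4 = 0, x5 = 4, x6 = 2.
For the less obvious constraints — constraint 2: x5 - x2 = 0; constraint 3: x1 + x3 = 5; constraint 4: x6 - x1 = -2 — and the others hold by inspection.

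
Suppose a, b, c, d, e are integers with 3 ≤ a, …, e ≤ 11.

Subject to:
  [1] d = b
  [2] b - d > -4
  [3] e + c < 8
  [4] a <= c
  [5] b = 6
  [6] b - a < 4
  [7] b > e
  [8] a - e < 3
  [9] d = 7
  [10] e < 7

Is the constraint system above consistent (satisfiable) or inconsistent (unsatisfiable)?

Constraint 9 fixes d = 7 and constraint 5 fixes b = 6, but constraint 1 requires d = b. Since 7 ≠ 6, contradiction.

Unsatisfiable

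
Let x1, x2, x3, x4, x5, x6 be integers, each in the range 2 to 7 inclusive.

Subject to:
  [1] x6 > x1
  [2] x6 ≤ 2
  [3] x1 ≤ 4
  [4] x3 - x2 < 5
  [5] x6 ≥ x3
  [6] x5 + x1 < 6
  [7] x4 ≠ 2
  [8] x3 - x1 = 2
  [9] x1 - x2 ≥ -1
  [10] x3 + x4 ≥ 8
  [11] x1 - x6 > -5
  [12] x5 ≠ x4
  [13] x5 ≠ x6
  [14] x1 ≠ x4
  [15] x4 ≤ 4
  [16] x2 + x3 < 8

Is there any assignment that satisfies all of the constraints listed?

Unsatisfiable

From constraints 2 and 5: x3 ≤ x6 ≤ 2. From constraint 15: x4 ≤ 4. Hence x3 + x4 ≤ 6. But constraint 10 requires x3 + x4 ≥ 8, and 8 > 6. Contradiction.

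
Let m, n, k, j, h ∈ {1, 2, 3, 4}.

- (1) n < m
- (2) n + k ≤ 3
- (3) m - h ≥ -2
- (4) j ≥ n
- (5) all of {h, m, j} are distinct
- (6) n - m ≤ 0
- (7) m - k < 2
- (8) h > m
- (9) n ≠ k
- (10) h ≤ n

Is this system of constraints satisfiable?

Unsatisfiable

Constraints 1, 8, and 10 give m < h, h ≤ n, n < m. Chaining: m < h ≤ n < m, which forces m < m — impossible.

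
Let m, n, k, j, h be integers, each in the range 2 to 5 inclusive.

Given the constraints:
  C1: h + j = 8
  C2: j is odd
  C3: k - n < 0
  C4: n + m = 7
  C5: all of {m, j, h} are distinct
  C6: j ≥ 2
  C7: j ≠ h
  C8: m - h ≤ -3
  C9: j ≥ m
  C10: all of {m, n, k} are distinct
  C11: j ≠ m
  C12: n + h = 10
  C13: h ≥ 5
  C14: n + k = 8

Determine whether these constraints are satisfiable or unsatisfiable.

Take m = 2, n = 5, k = 3, j = 3, h = 5. Then constraint 1: h + j = 8; constraint 3: k - n = -2, and every other listed constraint is also met.

Satisfiable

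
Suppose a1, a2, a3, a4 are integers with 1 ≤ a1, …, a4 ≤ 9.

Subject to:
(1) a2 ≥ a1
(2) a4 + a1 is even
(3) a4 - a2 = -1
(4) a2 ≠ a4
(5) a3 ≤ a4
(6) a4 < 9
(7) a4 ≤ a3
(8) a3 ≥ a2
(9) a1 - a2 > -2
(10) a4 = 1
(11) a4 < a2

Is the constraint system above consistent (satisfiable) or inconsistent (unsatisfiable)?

Constraints 5, 8, and 11 give a4 < a2, a2 ≤ a3, a3 ≤ a4. Chaining: a4 < a2 ≤ a3 ≤ a4, which forces a4 < a4 — impossible.

Unsatisfiable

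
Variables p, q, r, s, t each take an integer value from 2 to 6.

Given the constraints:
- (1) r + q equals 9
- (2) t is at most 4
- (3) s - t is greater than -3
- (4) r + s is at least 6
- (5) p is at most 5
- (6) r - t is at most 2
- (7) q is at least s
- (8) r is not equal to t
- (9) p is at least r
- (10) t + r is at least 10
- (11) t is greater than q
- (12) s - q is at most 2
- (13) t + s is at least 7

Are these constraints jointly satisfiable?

From constraint 2: t ≤ 4. From constraints 5 and 9: r ≤ p ≤ 5. Hence t + r ≤ 9. But constraint 10 requires t + r ≥ 10, and 10 > 9. Contradiction.

Unsatisfiable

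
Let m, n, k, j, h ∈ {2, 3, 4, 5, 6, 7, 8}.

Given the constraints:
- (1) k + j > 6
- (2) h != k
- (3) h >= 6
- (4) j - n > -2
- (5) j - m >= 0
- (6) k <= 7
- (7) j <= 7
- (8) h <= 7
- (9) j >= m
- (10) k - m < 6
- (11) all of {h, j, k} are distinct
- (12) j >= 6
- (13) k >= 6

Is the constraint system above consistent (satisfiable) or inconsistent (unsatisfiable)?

Unsatisfiable

Constraints 3, 6, 7, 8, 12, and 13 confine each of h, j, k to the 2 values {6, 7}.
Constraint 11 requires all 3 of them to be distinct, but only 2 values are available — impossible by the pigeonhole principle.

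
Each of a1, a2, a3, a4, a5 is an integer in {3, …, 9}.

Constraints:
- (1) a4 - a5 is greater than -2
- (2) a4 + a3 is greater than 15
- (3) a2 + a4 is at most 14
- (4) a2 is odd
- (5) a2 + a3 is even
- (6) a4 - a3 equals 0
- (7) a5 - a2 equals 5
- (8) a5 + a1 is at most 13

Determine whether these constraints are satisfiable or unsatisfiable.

Try a1 = 5, a2 = 3, a3 = 9, a4 = 9, a5 = 8.
Check constraint 1: a4 - a5 = 1; constraint 2: a4 + a3 = 18. The remaining constraints are straightforward to verify.

Satisfiable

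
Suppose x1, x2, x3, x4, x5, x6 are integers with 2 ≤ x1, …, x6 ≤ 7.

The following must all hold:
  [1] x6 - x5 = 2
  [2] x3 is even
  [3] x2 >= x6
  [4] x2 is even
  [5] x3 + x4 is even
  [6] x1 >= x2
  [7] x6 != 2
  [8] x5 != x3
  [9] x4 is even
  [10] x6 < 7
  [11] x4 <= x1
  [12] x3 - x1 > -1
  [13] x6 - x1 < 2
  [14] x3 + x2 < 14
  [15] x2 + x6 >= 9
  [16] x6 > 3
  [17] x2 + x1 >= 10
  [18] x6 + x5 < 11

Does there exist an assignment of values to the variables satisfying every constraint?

Satisfiable

One satisfying assignment is x1 = 6, x2 = 6, x3 = 6, x4 = 2, x5 = 3, x6 = 5.
For the less obvious constraints — constraint 1: x6 - x5 = 2; constraint 12: x3 - x1 = 0 — and the others hold by inspection.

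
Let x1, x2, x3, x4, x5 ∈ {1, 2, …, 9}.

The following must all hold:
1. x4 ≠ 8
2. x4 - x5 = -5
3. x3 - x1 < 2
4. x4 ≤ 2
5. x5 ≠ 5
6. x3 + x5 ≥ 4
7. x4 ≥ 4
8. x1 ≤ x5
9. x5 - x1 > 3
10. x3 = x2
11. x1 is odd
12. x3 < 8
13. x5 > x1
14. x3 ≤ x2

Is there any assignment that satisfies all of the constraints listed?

Unsatisfiable

From constraint 7: x4 ≥ 4. From constraint 4: x4 ≤ 2. But 2 < 4, so no value of x4 works.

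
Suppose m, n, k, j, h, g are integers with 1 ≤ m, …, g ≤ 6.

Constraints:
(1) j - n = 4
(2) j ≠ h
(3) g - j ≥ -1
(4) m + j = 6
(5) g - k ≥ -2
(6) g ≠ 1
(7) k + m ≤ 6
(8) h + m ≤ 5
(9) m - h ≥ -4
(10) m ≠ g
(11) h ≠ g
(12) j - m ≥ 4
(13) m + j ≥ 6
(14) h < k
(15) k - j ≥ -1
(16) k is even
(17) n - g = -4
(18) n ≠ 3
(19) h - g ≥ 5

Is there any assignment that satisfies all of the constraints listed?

Constraints 5, 9, 12, 15, and 19 give g − k ≥ -2, k − j ≥ -1, j − m ≥ 4, m − h ≥ -4, h − g ≥ 5.
Adding all 5 inequalities: the left sides telescope to 0, and the right sides sum to (-2) + (-1) + 4 + (-4) + 5 = 2. So 0 ≥ 2, which is false.

Unsatisfiable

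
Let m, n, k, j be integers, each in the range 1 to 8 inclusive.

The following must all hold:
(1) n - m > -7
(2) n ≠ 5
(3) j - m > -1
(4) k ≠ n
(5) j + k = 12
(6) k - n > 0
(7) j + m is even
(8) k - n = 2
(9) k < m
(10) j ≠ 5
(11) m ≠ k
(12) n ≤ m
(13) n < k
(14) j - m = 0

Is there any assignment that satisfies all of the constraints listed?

Satisfiable

Take m = 8, n = 2, k = 4, j = 8. Then constraint 1: n - m = -6; constraint 3: j - m = 0, and every other listed constraint is also met.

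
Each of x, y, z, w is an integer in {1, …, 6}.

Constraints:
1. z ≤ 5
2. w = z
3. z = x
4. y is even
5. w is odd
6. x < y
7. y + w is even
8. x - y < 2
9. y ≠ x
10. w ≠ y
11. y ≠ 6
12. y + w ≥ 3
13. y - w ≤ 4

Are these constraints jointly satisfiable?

Constraint 4 makes y even and constraint 5 makes w odd, so y + w must be odd. Constraint 7 says y + w is even — contradiction.

Unsatisfiable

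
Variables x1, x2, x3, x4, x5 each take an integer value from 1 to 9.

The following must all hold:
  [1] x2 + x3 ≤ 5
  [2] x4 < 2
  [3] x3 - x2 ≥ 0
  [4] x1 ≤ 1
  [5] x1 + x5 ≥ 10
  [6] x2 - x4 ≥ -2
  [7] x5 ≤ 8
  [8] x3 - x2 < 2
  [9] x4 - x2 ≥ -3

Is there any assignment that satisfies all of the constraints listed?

From constraint 4: x1 ≤ 1. From constraint 7: x5 ≤ 8. Hence x1 + x5 ≤ 9. But constraint 5 requires x1 + x5 ≥ 10, and 10 > 9. Contradiction.

Unsatisfiable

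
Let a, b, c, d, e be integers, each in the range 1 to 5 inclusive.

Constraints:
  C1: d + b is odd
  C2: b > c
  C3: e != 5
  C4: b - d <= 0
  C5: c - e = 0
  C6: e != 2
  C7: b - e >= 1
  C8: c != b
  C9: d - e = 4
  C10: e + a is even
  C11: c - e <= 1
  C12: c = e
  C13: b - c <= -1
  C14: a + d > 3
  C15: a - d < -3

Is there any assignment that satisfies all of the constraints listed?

Unsatisfiable

Constraints 7, 11, and 13 give c − b ≥ 1, b − e ≥ 1, e − c ≥ -1.
Adding all 3 inequalities: the left sides telescope to 0, and the right sides sum to 1 + 1 + (-1) = 1. So 0 ≥ 1, which is false.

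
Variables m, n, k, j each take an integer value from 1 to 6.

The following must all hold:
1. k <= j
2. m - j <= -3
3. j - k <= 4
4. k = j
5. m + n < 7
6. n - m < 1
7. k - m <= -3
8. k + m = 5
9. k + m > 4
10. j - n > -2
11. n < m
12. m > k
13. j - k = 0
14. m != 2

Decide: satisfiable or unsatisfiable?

Unsatisfiable

Constraints 2, 3, and 7 give k − j ≥ -4, j − m ≥ 3, m − k ≥ 3.
Adding all 3 inequalities: the left sides telescope to 0, and the right sides sum to (-4) + 3 + 3 = 2. So 0 ≥ 2, which is false.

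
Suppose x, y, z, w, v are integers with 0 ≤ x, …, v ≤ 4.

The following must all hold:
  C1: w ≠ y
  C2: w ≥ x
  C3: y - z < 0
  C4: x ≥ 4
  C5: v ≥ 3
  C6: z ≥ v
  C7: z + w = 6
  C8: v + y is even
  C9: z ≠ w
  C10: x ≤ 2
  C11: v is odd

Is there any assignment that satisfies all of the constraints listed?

From constraints 5 and 6: z ≥ v ≥ 3. From constraints 2 and 4: w ≥ x ≥ 4. Hence z + w ≥ 7. But constraint 7 requires z + w = 6, and 6 < 7. Contradiction.

Unsatisfiable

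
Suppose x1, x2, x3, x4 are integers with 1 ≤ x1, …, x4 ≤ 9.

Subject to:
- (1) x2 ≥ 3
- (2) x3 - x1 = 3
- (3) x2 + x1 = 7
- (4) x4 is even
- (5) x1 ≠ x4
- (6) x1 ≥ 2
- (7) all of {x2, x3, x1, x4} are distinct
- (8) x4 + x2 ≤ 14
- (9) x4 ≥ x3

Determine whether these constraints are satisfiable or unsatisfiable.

Satisfiable

Try x1 = 3, x2 = 4, x3 = 6, x4 = 8.
Check constraint 2: x3 - x1 = 3; constraint 3: x2 + x1 = 7. The remaining constraints are straightforward to verify.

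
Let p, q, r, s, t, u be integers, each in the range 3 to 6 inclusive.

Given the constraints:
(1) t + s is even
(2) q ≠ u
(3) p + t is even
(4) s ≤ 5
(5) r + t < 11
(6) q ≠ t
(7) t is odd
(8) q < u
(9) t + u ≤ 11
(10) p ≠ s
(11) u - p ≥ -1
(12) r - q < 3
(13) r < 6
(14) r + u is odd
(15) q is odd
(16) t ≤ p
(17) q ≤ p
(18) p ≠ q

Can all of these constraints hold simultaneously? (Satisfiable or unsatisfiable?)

The assignment p = 5, q = 3, r = 3, s = 3, t = 5, u = 6 works:
  constraint 5 holds since r + t = 8.
  constraint 9 holds since t + u = 11.
  constraint 11 holds since u - p = 1.
The rest check out directly.

Satisfiable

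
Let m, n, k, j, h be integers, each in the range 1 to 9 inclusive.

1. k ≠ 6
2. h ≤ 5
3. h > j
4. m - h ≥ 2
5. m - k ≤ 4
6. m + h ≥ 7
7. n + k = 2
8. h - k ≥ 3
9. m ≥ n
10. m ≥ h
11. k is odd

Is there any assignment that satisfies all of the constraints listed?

Constraints 4, 5, and 8 give h − k ≥ 3, k − m ≥ -4, m − h ≥ 2.
Adding all 3 inequalities: the left sides telescope to 0, and the right sides sum to 3 + (-4) + 2 = 1. So 0 ≥ 1, which is false.

Unsatisfiable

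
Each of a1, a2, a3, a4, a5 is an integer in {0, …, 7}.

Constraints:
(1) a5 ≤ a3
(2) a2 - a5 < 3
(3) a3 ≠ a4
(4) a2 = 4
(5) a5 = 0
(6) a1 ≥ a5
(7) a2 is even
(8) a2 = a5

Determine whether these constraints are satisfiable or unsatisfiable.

Unsatisfiable

Constraint 4 fixes a2 = 4 and constraint 5 fixes a5 = 0, but constraint 8 requires a2 = a5. Since 4 ≠ 0, contradiction.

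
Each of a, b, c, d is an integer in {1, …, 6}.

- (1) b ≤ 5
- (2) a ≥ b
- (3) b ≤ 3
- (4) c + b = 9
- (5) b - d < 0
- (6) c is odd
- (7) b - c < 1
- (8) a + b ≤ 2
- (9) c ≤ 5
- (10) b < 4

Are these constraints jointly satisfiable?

Unsatisfiable

From constraint 9: c ≤ 5. From constraint 3: b ≤ 3. Hence c + b ≤ 8. But constraint 4 requires c + b = 9, and 9 > 8. Contradiction.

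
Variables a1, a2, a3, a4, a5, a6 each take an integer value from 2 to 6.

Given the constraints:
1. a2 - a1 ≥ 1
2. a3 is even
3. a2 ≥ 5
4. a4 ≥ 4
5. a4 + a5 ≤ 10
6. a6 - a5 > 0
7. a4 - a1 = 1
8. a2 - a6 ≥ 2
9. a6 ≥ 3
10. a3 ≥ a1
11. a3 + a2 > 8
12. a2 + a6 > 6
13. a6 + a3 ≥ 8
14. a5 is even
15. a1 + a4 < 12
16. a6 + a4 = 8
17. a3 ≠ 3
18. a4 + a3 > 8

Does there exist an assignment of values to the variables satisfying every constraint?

Setting (a1, a2, a3, a4, a5, a6) = (4, 5, 6, 5, 2, 3) satisfies everything: constraint 1: a2 - a1 = 1; constraint 5: a4 + a5 = 7, and the others follow.

Satisfiable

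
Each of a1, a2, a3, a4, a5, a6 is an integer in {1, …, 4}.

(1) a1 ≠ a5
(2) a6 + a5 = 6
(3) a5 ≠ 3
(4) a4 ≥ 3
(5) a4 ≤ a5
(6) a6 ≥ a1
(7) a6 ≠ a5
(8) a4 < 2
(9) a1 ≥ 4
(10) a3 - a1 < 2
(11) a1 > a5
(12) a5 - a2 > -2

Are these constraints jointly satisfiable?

Unsatisfiable

From constraints 6 and 9: a6 ≥ a1 ≥ 4. From constraints 4 and 5: a5 ≥ a4 ≥ 3. Hence a6 + a5 ≥ 7. But constraint 2 requires a6 + a5 = 6, and 6 < 7. Contradiction.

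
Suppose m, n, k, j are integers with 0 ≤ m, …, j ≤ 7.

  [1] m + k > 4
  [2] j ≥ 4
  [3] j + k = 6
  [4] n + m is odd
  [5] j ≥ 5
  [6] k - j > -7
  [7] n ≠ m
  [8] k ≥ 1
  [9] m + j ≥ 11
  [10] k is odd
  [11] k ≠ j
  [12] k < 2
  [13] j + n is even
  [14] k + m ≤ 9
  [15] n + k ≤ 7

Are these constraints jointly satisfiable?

Satisfiable

One satisfying assignment is m = 6, n = 5, k = 1, j = 5.
For the less obvious constraints — constraint 1: m + k = 7; constraint 3: j + k = 6 — and the others hold by inspection.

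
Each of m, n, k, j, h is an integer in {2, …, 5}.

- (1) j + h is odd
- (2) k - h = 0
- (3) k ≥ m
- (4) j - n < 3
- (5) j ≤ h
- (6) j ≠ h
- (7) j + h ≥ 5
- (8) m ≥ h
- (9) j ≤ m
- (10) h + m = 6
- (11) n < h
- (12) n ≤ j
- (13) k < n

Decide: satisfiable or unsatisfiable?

Constraints 3, 5, 8, 12, and 13 give m ≤ k, k < n, n ≤ j, j ≤ h, h ≤ m. Chaining: m ≤ k < n ≤ j ≤ h ≤ m, which forces m < m — impossible.

Unsatisfiable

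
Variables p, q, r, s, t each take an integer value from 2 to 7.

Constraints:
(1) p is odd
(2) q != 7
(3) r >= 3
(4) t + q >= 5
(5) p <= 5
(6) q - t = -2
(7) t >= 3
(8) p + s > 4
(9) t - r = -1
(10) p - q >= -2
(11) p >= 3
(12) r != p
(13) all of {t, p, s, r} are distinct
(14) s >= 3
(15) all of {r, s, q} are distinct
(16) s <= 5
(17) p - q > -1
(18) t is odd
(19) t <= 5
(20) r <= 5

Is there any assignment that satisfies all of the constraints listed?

Unsatisfiable

Constraints 3, 5, 7, 11, 14, 16, 19, and 20 confine each of t, p, s, r to the 3 values {3, …, 5}.
Constraint 13 requires all 4 of them to be distinct, but only 3 values are available — impossible by the pigeonhole principle.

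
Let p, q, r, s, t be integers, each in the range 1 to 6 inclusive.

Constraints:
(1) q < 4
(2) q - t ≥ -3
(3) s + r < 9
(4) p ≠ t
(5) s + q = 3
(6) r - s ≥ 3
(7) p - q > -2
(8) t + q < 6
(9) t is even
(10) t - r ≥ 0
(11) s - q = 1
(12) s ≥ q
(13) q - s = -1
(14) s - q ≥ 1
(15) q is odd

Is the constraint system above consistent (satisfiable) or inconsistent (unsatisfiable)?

Constraints 2, 6, 10, and 14 give r − s ≥ 3, s − q ≥ 1, q − t ≥ -3, t − r ≥ 0.
Adding all 4 inequalities: the left sides telescope to 0, and the right sides sum to 3 + 1 + (-3) + 0 = 1. So 0 ≥ 1, which is false.

Unsatisfiable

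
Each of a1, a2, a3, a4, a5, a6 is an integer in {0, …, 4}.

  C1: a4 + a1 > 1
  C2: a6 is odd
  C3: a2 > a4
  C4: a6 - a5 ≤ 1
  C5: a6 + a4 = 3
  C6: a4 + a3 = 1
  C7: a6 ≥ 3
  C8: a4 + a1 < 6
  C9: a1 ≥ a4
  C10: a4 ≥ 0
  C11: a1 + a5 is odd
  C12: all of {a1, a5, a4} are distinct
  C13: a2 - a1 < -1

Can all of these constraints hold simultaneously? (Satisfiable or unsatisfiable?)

Satisfiable

The assignment a1 = 3, a2 = 1, a3 = 1, a4 = 0, a5 = 2, a6 = 3 works:
  constraint 1 holds since a4 + a1 = 3.
  constraint 4 holds since a6 - a5 = 1.
  constraint 5 holds since a6 + a4 = 3.
The rest check out directly.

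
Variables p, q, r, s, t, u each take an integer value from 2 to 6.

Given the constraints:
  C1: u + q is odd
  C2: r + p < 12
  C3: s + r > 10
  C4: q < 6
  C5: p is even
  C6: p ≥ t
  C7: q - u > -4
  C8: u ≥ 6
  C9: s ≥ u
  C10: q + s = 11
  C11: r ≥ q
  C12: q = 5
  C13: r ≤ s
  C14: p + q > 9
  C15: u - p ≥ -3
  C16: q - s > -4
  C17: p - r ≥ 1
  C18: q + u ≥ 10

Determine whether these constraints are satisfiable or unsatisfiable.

Take p = 6, q = 5, r = 5, s = 6, t = 5, u = 6. Then constraint 2: r + p = 11; constraint 3: s + r = 11; constraint 7: q - u = -1, and every other listed constraint is also met.

Satisfiable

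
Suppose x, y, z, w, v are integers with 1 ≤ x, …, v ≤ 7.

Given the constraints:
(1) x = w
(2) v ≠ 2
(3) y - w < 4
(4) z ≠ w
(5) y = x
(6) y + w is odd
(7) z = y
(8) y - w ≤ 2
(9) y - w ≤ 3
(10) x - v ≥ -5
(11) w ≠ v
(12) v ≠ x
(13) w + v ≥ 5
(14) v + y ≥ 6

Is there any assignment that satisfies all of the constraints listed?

Unsatisfiable

From constraints 1, 5, and 7, z = y = x = w, so z = w. But constraint 4 says z ≠ w. Contradiction.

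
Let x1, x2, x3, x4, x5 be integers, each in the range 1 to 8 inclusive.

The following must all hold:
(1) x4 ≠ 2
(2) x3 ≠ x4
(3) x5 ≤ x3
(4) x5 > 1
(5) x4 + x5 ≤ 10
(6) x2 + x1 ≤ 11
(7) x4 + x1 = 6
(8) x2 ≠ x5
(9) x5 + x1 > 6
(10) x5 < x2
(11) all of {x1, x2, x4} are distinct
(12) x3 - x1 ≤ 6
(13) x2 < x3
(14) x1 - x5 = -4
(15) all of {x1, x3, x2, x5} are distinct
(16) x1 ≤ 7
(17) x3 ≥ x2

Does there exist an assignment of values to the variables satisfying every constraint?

Satisfiable

Setting (x1, x2, x3, x4, x5) = (2, 7, 8, 4, 6) satisfies everything: constraint 5: x4 + x5 = 10; constraint 6: x2 + x1 = 9; constraint 7: x4 + x1 = 6, and the others follow.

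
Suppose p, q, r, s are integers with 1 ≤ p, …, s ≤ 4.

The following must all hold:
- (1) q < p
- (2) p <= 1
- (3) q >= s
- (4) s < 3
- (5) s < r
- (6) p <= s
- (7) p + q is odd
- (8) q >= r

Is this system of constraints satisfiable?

Constraints 1, 5, 6, and 8 give r ≤ q, q < p, p ≤ s, s < r. Chaining: r ≤ q < p ≤ s < r, which forces r < r — impossible.

Unsatisfiable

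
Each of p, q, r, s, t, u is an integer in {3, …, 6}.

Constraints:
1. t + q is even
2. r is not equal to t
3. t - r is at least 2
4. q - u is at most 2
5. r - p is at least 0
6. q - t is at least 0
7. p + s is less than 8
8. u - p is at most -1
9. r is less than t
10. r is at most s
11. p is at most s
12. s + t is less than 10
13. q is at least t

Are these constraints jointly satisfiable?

Constraints 3, 4, 5, 6, and 8 give r − p ≥ 0, p − u ≥ 1, u − q ≥ -2, q − t ≥ 0, t − r ≥ 2.
Adding all 5 inequalities: the left sides telescope to 0, and the right sides sum to 0 + 1 + (-2) + 0 + 2 = 1. So 0 ≥ 1, which is false.

Unsatisfiable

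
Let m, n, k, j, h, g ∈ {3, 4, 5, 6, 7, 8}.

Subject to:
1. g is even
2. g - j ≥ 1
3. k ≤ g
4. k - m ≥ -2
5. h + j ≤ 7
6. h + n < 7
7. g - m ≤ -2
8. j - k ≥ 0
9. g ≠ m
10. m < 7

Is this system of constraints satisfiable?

Unsatisfiable

Constraints 2, 4, 7, and 8 give m − g ≥ 2, g − j ≥ 1, j − k ≥ 0, k − m ≥ -2.
Adding all 4 inequalities: the left sides telescope to 0, and the right sides sum to 2 + 1 + 0 + (-2) = 1. So 0 ≥ 1, which is false.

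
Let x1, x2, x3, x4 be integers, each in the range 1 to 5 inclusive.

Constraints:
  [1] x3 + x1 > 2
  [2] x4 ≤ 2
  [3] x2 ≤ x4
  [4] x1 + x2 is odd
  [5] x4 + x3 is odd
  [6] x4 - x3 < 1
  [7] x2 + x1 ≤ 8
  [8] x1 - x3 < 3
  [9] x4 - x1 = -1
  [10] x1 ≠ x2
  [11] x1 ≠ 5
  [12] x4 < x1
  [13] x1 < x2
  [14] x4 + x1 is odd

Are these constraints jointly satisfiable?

Constraints 3, 12, and 13 give x2 ≤ x4, x4 < x1, x1 < x2. Chaining: x2 ≤ x4 < x1 < x2, which forces x2 < x2 — impossible.

Unsatisfiable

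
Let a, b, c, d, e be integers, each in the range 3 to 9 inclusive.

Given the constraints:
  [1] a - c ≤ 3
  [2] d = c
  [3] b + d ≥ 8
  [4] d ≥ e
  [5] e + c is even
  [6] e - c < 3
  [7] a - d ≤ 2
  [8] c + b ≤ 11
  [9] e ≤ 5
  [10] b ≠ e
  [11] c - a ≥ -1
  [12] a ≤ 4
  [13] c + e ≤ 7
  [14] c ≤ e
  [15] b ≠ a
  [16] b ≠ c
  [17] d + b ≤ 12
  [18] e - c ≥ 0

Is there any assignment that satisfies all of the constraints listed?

One satisfying assignment is a = 4, b = 7, c = 3, d = 3, e = 3.
For the less obvious constraints — constraint 1: a - c = 1; constraint 3: b + d = 10 — and the others hold by inspection.

Satisfiable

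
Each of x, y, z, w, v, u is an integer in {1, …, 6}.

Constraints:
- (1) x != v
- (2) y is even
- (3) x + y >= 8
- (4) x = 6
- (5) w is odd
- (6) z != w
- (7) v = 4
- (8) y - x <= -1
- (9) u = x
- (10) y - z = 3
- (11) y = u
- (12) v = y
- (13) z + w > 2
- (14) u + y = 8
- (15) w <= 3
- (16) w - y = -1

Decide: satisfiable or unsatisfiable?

Unsatisfiable

Constraint 7 fixes v = 4 and constraint 4 fixes x = 6. Constraints 9, 11, and 12 give v = y = u = x, so v = x. But 4 ≠ 6 — contradiction.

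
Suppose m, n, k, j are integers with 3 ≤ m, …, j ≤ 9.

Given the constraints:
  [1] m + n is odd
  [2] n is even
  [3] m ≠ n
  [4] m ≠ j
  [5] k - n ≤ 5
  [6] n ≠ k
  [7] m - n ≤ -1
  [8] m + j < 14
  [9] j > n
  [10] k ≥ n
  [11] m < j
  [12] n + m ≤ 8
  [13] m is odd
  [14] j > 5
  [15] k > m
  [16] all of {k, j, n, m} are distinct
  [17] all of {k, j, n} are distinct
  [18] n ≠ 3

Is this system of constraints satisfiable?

Satisfiable

Try m = 3, n = 4, k = 6, j = 9.
Check constraint 5: k - n = 2; constraint 7: m - n = -1. The remaining constraints are straightforward to verify.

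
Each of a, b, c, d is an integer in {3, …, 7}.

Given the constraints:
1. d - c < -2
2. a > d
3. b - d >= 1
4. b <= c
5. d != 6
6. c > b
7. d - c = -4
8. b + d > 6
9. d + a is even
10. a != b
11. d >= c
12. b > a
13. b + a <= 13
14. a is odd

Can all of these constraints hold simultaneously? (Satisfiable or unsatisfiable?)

Unsatisfiable

Constraints 2, 6, 11, and 12 give a < b, b < c, c ≤ d, d < a. Chaining: a < b < c ≤ d < a, which forces a < a — impossible.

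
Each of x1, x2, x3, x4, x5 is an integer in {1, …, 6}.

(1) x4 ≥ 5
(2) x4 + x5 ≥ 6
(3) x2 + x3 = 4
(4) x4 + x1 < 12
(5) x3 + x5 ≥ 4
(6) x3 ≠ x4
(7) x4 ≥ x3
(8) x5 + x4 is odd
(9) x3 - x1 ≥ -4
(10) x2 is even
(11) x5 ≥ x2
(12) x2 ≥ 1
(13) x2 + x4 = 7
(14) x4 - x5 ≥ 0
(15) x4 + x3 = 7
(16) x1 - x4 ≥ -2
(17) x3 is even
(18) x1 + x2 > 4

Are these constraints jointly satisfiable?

Satisfiable

Try x1 = 5, x2 = 2, x3 = 2, x4 = 5, x5 = 4.
Check constraint 2: x4 + x5 = 9; constraint 3: x2 + x3 = 4; constraint 4: x4 + x1 = 10. The remaining constraints are straightforward to verify.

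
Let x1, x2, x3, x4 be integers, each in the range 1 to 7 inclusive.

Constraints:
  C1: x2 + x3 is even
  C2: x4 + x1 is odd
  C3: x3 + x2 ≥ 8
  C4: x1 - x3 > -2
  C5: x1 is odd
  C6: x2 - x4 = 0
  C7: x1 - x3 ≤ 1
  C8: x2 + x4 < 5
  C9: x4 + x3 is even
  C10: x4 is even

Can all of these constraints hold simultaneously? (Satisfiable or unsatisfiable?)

Satisfiable

Try x1 = 7, x2 = 2, x3 = 6, x4 = 2.
Check constraint 3: x3 + x2 = 8; constraint 4: x1 - x3 = 1. The remaining constraints are straightforward to verify.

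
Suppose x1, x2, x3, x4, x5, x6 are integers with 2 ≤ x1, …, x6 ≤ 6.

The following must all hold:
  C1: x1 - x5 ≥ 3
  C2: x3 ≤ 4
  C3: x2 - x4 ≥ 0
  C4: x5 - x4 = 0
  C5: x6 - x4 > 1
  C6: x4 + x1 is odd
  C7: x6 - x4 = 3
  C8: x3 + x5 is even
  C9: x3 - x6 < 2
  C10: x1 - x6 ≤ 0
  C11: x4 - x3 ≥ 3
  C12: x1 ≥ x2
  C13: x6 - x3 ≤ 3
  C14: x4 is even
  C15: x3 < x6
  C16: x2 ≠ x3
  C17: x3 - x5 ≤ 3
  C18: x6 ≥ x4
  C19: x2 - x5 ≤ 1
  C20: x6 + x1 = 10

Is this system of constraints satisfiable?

Unsatisfiable

Constraints 1, 3, 10, 11, 13, and 19 give x5 − x2 ≥ -1, x2 − x4 ≥ 0, x4 − x3 ≥ 3, x3 − x6 ≥ -3, x6 − x1 ≥ 0, x1 − x5 ≥ 3.
Adding all 6 inequalities: the left sides telescope to 0, and the right sides sum to (-1) + 0 + 3 + (-3) + 0 + 3 = 2. So 0 ≥ 2, which is false.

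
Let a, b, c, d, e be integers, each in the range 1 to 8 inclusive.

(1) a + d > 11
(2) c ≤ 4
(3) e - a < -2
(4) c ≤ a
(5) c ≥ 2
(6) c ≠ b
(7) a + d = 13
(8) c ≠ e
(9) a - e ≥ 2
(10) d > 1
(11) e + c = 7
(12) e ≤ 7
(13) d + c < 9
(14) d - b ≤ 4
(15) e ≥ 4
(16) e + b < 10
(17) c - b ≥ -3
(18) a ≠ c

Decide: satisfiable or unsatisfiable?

Satisfiable

Take a = 8, b = 4, c = 2, d = 5, e = 5. Then constraint 1: a + d = 13; constraint 3: e - a = -3; constraint 7: a + d = 13, and every other listed constraint is also met.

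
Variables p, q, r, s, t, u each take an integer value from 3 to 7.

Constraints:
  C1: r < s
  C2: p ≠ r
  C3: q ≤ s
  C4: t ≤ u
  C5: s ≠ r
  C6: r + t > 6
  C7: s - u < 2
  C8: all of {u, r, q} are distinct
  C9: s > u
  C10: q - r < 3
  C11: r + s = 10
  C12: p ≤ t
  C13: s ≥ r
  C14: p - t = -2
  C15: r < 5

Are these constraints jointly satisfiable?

Satisfiable

Take p = 4, q = 4, r = 3, s = 7, t = 6, u = 6. Then constraint 6: r + t = 9; constraint 7: s - u = 1; constraint 10: q - r = 1, and every other listed constraint is also met.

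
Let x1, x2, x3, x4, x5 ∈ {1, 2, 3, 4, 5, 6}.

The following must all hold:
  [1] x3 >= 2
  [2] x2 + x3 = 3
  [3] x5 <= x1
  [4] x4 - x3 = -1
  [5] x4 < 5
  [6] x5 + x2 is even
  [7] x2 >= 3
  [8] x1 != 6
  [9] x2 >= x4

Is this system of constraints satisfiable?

From constraint 7: x2 ≥ 3. From constraint 1: x3 ≥ 2. Hence x2 + x3 ≥ 5. But constraint 2 requires x2 + x3 = 3, and 3 < 5. Contradiction.

Unsatisfiable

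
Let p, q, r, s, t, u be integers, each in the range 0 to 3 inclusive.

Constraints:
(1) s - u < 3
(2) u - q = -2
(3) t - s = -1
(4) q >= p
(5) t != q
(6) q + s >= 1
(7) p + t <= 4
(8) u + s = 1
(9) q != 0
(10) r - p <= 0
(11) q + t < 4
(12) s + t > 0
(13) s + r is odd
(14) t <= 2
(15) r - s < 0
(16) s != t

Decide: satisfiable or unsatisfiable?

Satisfiable

One satisfying assignment is p = 2, q = 2, r = 0, s = 1, t = 0, u = 0.
For the less obvious constraints — constraint 1: s - u = 1; constraint 2: u - q = -2; constraint 3: t - s = -1 — and the others hold by inspection.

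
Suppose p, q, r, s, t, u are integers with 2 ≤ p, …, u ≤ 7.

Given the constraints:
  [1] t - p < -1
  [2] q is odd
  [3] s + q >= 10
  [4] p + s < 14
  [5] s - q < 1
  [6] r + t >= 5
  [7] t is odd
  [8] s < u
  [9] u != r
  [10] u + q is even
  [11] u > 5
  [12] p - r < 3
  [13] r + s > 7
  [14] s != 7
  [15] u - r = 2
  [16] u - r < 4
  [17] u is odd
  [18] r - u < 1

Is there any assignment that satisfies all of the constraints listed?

Try p = 6, q = 5, r = 5, s = 5, t = 3, u = 7.
Check constraint 1: t - p = -3; constraint 3: s + q = 10; constraint 4: p + s = 11. The remaining constraints are straightforward to verify.

Satisfiable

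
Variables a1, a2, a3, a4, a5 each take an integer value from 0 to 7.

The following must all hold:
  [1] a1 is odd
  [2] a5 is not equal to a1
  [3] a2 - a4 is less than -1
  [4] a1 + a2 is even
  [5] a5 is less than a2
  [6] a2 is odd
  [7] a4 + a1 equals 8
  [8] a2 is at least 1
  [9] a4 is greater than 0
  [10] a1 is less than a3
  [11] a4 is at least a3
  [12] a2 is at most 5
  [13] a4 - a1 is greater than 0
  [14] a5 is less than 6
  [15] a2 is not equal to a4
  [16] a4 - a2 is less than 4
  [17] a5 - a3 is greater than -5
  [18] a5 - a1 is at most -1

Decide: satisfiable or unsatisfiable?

Satisfiable

Try a1 = 3, a2 = 3, a3 = 5, a4 = 5, a5 = 2.
Check constraint 3: a2 - a4 = -2; constraint 7: a4 + a1 = 8. The remaining constraints are straightforward to verify.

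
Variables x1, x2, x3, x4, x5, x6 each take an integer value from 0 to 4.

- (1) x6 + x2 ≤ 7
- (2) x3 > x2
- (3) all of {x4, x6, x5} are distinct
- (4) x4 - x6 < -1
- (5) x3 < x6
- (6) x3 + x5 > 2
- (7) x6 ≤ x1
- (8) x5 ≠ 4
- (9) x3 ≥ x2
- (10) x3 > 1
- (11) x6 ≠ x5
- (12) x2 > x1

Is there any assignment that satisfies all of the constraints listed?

Constraints 2, 5, 7, and 12 give x6 ≤ x1, x1 < x2, x2 < x3, x3 < x6. Chaining: x6 ≤ x1 < x2 < x3 < x6, which forces x6 < x6 — impossible.

Unsatisfiable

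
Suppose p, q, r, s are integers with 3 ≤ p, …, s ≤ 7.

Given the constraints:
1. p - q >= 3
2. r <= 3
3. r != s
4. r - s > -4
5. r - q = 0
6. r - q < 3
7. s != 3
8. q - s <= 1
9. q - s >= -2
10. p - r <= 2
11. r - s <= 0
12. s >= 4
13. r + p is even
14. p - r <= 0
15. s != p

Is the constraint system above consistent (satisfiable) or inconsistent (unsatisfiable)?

Unsatisfiable

Constraints 1, 9, 11, and 14 give r − p ≥ 0, p − q ≥ 3, q − s ≥ -2, s − r ≥ 0.
Adding all 4 inequalities: the left sides telescope to 0, and the right sides sum to 0 + 3 + (-2) + 0 = 1. So 0 ≥ 1, which is false.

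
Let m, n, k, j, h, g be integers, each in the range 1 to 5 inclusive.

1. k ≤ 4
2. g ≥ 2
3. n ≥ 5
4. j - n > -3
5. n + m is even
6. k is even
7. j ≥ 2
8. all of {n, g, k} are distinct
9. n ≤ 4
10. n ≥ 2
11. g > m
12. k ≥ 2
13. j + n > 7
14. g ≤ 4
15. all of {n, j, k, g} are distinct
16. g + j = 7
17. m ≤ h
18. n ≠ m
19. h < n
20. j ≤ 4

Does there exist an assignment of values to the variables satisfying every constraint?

Constraints 1, 2, 7, 9, 10, 12, 14, and 20 confine each of n, j, k, g to the 3 values {2, …, 4}.
Constraint 15 requires all 4 of them to be distinct, but only 3 values are available — impossible by the pigeonhole principle.

Unsatisfiable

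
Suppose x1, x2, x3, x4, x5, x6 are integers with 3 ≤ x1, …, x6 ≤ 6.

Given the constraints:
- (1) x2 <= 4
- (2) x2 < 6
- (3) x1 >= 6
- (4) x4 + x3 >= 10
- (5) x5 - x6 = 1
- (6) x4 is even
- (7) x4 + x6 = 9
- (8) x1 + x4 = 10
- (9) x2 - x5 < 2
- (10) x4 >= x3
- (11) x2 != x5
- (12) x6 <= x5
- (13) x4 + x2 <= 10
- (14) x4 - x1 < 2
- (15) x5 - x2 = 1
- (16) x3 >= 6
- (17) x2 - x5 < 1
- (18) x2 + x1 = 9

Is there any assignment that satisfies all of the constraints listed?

Unsatisfiable

From constraint 3: x1 ≥ 6. From constraints 10 and 16: x4 ≥ x3 ≥ 6. Hence x1 + x4 ≥ 12. But constraint 8 requires x1 + x4 = 10, and 10 < 12. Contradiction.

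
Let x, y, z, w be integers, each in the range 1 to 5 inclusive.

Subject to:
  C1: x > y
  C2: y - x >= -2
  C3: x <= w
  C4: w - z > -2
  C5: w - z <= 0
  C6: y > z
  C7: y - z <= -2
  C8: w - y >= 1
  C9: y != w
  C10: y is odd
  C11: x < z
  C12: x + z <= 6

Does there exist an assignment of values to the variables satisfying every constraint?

Constraints 1, 6, and 11 give y < x, x < z, z < y. Chaining: y < x < z < y, which forces y < y — impossible.

Unsatisfiable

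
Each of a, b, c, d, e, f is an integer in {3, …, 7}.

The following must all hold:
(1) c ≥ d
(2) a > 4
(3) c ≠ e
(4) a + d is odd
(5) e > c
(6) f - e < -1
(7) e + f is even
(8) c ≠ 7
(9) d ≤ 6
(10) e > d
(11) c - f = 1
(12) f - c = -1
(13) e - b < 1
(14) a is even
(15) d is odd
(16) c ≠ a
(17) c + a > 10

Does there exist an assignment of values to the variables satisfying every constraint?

Satisfiable

Setting (a, b, c, d, e, f) = (6, 7, 5, 3, 6, 4) satisfies everything: constraint 6: f - e = -2; constraint 11: c - f = 1; constraint 12: f - c = -1, and the others follow.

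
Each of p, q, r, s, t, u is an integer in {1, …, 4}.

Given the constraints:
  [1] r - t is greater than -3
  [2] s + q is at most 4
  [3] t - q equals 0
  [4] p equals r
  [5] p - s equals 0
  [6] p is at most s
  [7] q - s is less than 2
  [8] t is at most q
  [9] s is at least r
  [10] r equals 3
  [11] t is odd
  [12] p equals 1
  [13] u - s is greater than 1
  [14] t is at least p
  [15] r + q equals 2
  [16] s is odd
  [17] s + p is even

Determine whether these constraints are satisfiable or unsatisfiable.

Unsatisfiable

Constraint 12 fixes p = 1 and constraint 10 fixes r = 3, but constraint 4 requires p = r. Since 1 ≠ 3, contradiction.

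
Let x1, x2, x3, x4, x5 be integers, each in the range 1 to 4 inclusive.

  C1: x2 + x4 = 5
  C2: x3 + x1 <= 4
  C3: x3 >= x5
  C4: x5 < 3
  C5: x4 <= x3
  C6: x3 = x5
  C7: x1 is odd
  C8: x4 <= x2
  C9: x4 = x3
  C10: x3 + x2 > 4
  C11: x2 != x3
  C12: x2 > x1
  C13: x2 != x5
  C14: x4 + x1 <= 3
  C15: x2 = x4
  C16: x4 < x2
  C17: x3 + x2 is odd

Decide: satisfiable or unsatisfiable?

Unsatisfiable

From constraints 6, 9, and 15, x2 = x4 = x3 = x5, so x2 = x5. But constraint 13 says x2 ≠ x5. Contradiction.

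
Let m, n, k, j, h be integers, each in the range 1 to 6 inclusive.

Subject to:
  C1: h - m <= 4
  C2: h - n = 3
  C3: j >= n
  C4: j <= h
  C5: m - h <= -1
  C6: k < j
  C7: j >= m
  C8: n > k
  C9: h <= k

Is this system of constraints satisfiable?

Constraints 3, 4, 8, and 9 give j ≤ h, h ≤ k, k < n, n ≤ j. Chaining: j ≤ h ≤ k < n ≤ j, which forces j < j — impossible.

Unsatisfiable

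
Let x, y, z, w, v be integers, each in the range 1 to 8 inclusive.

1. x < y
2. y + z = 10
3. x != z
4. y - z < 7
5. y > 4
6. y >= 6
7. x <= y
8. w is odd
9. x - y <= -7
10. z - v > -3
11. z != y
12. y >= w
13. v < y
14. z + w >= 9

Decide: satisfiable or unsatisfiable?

Satisfiable

Try x = 1, y = 8, z = 2, w = 7, v = 2.
Check constraint 2: y + z = 10; constraint 4: y - z = 6. The remaining constraints are straightforward to verify.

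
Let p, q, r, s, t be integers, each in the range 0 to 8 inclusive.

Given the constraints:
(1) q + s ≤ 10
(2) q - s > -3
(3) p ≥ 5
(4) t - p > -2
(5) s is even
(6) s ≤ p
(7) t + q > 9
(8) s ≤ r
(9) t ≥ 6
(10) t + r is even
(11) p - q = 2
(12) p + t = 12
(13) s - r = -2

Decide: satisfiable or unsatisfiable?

One satisfying assignment is p = 6, q = 4, r = 6, s = 4, t = 6.
For the less obvious constraints — constraint 1: q + s = 8; constraint 2: q - s = 0; constraint 4: t - p = 0 — and the others hold by inspection.

Satisfiable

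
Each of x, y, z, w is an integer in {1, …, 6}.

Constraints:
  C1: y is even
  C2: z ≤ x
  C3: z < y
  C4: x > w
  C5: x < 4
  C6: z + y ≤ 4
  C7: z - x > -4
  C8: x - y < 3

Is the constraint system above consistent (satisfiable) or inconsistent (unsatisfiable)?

Take x = 3, y = 2, z = 1, w = 1. Then constraint 6: z + y = 3; constraint 7: z - x = -2; constraint 8: x - y = 1, and every other listed constraint is also met.

Satisfiable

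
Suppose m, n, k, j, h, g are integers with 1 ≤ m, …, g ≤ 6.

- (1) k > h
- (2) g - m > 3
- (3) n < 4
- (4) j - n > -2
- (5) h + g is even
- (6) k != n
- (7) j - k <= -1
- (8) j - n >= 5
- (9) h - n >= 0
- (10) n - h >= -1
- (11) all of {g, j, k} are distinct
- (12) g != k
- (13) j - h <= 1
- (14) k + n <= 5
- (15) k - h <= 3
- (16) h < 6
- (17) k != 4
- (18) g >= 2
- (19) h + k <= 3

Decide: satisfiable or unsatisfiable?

Constraints 7, 8, 10, and 15 give n − h ≥ -1, h − k ≥ -3, k − j ≥ 1, j − n ≥ 5.
Adding all 4 inequalities: the left sides telescope to 0, and the right sides sum to (-1) + (-3) + 1 + 5 = 2. So 0 ≥ 2, which is false.

Unsatisfiable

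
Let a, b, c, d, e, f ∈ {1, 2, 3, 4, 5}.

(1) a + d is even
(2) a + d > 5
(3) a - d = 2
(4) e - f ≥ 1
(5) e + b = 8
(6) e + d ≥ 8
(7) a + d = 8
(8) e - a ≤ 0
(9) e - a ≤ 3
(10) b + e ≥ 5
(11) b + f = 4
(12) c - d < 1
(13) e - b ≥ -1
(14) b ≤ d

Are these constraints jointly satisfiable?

Setting (a, b, c, d, e, f) = (5, 3, 3, 3, 5, 1) satisfies everything: constraint 2: a + d = 8; constraint 3: a - d = 2, and the others follow.

Satisfiable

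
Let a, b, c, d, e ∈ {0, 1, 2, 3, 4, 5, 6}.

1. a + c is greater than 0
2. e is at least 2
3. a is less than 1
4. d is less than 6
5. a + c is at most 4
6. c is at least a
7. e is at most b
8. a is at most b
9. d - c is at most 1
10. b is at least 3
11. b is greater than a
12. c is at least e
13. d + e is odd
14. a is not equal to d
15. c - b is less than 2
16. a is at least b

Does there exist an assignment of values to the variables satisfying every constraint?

Unsatisfiable

From constraints 10 and 16: a ≥ b ≥ 3. From constraints 2 and 12: c ≥ e ≥ 2. Hence a + c ≥ 5. But constraint 5 requires a + c ≤ 4, and 4 < 5. Contradiction.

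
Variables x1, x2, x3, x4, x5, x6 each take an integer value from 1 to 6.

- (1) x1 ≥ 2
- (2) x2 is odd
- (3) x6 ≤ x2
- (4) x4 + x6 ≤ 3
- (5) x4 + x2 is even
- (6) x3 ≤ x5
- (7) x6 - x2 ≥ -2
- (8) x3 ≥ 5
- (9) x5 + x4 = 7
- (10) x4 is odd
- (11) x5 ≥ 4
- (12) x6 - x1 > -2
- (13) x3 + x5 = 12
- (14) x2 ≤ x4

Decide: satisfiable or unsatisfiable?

Satisfiable

Setting (x1, x2, x3, x4, x5, x6) = (2, 1, 6, 1, 6, 1) satisfies everything: constraint 4: x4 + x6 = 2; constraint 7: x6 - x2 = 0; constraint 9: x5 + x4 = 7, and the others follow.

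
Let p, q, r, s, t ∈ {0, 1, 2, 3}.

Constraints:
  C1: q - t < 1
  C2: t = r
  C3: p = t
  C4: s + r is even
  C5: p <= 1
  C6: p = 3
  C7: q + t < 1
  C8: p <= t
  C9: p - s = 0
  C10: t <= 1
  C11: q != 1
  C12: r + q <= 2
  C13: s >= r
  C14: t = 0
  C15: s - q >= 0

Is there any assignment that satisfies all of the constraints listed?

Unsatisfiable

Constraint 6 fixes p = 3 and constraint 14 fixes t = 0, but constraint 3 requires p = t. Since 3 ≠ 0, contradiction.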